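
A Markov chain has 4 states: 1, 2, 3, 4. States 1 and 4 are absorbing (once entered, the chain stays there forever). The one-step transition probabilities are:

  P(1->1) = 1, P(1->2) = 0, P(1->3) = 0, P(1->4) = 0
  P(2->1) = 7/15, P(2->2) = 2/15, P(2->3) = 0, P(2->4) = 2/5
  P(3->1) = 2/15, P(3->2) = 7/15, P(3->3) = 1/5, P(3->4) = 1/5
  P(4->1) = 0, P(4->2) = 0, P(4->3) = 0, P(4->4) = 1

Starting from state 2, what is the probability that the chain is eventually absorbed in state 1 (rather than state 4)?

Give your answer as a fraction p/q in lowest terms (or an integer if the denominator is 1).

Let a_i = P(absorbed in 1 | start in state i).
Boundary conditions: a_1 = 1, a_4 = 0.
For each transient state i, a_i = sum_j P(i->j) * a_j:
  a_2 = 7/15*a_1 + 2/15*a_2 + 0*a_3 + 2/5*a_4
  a_3 = 2/15*a_1 + 7/15*a_2 + 1/5*a_3 + 1/5*a_4

Substituting a_1 = 1 and a_4 = 0, rearrange to (I - Q) a = r where r[i] = P(i -> 1):
  [13/15, 0] . (a_2, a_3) = 7/15
  [-7/15, 4/5] . (a_2, a_3) = 2/15

Solving yields:
  a_2 = 7/13
  a_3 = 25/52

Starting state is 2, so the absorption probability is a_2 = 7/13.

Answer: 7/13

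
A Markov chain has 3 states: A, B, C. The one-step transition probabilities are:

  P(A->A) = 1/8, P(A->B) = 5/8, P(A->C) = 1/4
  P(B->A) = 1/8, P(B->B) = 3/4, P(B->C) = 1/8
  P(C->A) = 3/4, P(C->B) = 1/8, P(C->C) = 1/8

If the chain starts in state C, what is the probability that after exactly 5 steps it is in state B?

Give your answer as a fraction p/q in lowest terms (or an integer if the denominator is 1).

Computing P^5 by repeated multiplication:
P^1 =
  A: [1/8, 5/8, 1/4]
  B: [1/8, 3/4, 1/8]
  C: [3/4, 1/8, 1/8]
P^2 =
  A: [9/32, 37/64, 9/64]
  B: [13/64, 21/32, 9/64]
  C: [13/64, 37/64, 7/32]
P^3 =
  A: [109/512, 321/512, 41/256]
  B: [109/512, 163/256, 77/512]
  C: [67/256, 301/512, 77/512]
P^4 =
  A: [461/2048, 2553/4096, 621/4096]
  B: [897/4096, 1289/2048, 621/4096]
  C: [897/4096, 2553/4096, 323/2048]
P^5 =
  A: [7201/32768, 20549/32768, 2509/16384]
  B: [7201/32768, 10287/16384, 4993/32768]
  C: [3663/16384, 20449/32768, 4993/32768]

(P^5)[C -> B] = 20449/32768

Answer: 20449/32768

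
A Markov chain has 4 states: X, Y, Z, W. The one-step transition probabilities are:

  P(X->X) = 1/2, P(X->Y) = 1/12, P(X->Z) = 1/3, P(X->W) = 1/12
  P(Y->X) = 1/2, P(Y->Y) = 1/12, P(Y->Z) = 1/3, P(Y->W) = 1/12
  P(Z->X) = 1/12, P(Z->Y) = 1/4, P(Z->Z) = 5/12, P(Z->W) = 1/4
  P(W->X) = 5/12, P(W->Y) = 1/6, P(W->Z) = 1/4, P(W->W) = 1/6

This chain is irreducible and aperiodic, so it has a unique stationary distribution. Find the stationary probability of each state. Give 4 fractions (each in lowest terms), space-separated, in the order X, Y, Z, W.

The stationary distribution satisfies pi = pi * P, i.e.:
  pi_X = 1/2*pi_X + 1/2*pi_Y + 1/12*pi_Z + 5/12*pi_W
  pi_Y = 1/12*pi_X + 1/12*pi_Y + 1/4*pi_Z + 1/6*pi_W
  pi_Z = 1/3*pi_X + 1/3*pi_Y + 5/12*pi_Z + 1/4*pi_W
  pi_W = 1/12*pi_X + 1/12*pi_Y + 1/4*pi_Z + 1/6*pi_W
with normalization: pi_X + pi_Y + pi_Z + pi_W = 1.

Using the first 3 balance equations plus normalization, the linear system A*pi = b is:
  [-1/2, 1/2, 1/12, 5/12] . pi = 0
  [1/12, -11/12, 1/4, 1/6] . pi = 0
  [1/3, 1/3, -7/12, 1/4] . pi = 0
  [1, 1, 1, 1] . pi = 1

Solving yields:
  pi_X = 14/41
  pi_Y = 19/123
  pi_Z = 43/123
  pi_W = 19/123

Verification (pi * P):
  14/41*1/2 + 19/123*1/2 + 43/123*1/12 + 19/123*5/12 = 14/41 = pi_X  (ok)
  14/41*1/12 + 19/123*1/12 + 43/123*1/4 + 19/123*1/6 = 19/123 = pi_Y  (ok)
  14/41*1/3 + 19/123*1/3 + 43/123*5/12 + 19/123*1/4 = 43/123 = pi_Z  (ok)
  14/41*1/12 + 19/123*1/12 + 43/123*1/4 + 19/123*1/6 = 19/123 = pi_W  (ok)

Answer: 14/41 19/123 43/123 19/123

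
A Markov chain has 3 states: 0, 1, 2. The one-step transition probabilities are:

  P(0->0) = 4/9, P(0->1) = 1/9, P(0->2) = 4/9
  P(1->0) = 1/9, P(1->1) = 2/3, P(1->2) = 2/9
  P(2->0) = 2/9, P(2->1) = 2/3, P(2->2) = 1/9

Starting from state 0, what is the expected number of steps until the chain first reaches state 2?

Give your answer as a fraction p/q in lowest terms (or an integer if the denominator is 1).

Answer: 18/7

Derivation:
Let h_i = expected steps to first reach 2 from state i.
Boundary: h_2 = 0.
First-step equations for the other states:
  h_0 = 1 + 4/9*h_0 + 1/9*h_1 + 4/9*h_2
  h_1 = 1 + 1/9*h_0 + 2/3*h_1 + 2/9*h_2

Substituting h_2 = 0 and rearranging gives the linear system (I - Q) h = 1:
  [5/9, -1/9] . (h_0, h_1) = 1
  [-1/9, 1/3] . (h_0, h_1) = 1

Solving yields:
  h_0 = 18/7
  h_1 = 27/7

Starting state is 0, so the expected hitting time is h_0 = 18/7.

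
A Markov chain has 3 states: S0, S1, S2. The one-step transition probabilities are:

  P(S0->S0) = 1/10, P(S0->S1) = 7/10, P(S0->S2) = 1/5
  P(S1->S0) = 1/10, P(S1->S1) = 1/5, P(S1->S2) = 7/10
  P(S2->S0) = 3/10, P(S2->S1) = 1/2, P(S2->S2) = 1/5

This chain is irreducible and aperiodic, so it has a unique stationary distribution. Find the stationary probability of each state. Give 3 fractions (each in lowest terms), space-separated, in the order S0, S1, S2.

Answer: 29/160 33/80 13/32

Derivation:
The stationary distribution satisfies pi = pi * P, i.e.:
  pi_S0 = 1/10*pi_S0 + 1/10*pi_S1 + 3/10*pi_S2
  pi_S1 = 7/10*pi_S0 + 1/5*pi_S1 + 1/2*pi_S2
  pi_S2 = 1/5*pi_S0 + 7/10*pi_S1 + 1/5*pi_S2
with normalization: pi_S0 + pi_S1 + pi_S2 = 1.

Using the first 2 balance equations plus normalization, the linear system A*pi = b is:
  [-9/10, 1/10, 3/10] . pi = 0
  [7/10, -4/5, 1/2] . pi = 0
  [1, 1, 1] . pi = 1

Solving yields:
  pi_S0 = 29/160
  pi_S1 = 33/80
  pi_S2 = 13/32

Verification (pi * P):
  29/160*1/10 + 33/80*1/10 + 13/32*3/10 = 29/160 = pi_S0  (ok)
  29/160*7/10 + 33/80*1/5 + 13/32*1/2 = 33/80 = pi_S1  (ok)
  29/160*1/5 + 33/80*7/10 + 13/32*1/5 = 13/32 = pi_S2  (ok)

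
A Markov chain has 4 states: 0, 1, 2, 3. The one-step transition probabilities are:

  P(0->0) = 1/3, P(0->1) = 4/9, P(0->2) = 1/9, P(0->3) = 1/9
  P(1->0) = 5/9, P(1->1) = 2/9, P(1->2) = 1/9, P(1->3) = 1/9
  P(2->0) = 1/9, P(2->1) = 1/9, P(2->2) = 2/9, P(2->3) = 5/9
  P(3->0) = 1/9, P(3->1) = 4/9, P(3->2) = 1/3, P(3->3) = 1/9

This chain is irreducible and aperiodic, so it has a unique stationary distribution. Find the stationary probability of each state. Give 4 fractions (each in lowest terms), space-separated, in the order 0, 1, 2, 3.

Answer: 57/176 223/704 11/64 3/16

Derivation:
The stationary distribution satisfies pi = pi * P, i.e.:
  pi_0 = 1/3*pi_0 + 5/9*pi_1 + 1/9*pi_2 + 1/9*pi_3
  pi_1 = 4/9*pi_0 + 2/9*pi_1 + 1/9*pi_2 + 4/9*pi_3
  pi_2 = 1/9*pi_0 + 1/9*pi_1 + 2/9*pi_2 + 1/3*pi_3
  pi_3 = 1/9*pi_0 + 1/9*pi_1 + 5/9*pi_2 + 1/9*pi_3
with normalization: pi_0 + pi_1 + pi_2 + pi_3 = 1.

Using the first 3 balance equations plus normalization, the linear system A*pi = b is:
  [-2/3, 5/9, 1/9, 1/9] . pi = 0
  [4/9, -7/9, 1/9, 4/9] . pi = 0
  [1/9, 1/9, -7/9, 1/3] . pi = 0
  [1, 1, 1, 1] . pi = 1

Solving yields:
  pi_0 = 57/176
  pi_1 = 223/704
  pi_2 = 11/64
  pi_3 = 3/16

Verification (pi * P):
  57/176*1/3 + 223/704*5/9 + 11/64*1/9 + 3/16*1/9 = 57/176 = pi_0  (ok)
  57/176*4/9 + 223/704*2/9 + 11/64*1/9 + 3/16*4/9 = 223/704 = pi_1  (ok)
  57/176*1/9 + 223/704*1/9 + 11/64*2/9 + 3/16*1/3 = 11/64 = pi_2  (ok)
  57/176*1/9 + 223/704*1/9 + 11/64*5/9 + 3/16*1/9 = 3/16 = pi_3  (ok)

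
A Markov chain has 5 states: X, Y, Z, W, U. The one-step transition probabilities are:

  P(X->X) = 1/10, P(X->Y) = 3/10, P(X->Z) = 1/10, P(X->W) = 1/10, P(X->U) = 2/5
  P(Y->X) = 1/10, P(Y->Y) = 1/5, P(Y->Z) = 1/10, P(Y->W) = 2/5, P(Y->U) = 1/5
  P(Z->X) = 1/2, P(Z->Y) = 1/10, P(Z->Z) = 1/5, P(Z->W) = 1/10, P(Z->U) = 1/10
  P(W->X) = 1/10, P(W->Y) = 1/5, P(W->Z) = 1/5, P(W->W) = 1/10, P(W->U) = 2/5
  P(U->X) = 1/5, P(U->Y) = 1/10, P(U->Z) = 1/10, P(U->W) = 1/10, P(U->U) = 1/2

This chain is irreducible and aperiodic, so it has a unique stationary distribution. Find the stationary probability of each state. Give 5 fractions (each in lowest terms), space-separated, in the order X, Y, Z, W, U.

The stationary distribution satisfies pi = pi * P, i.e.:
  pi_X = 1/10*pi_X + 1/10*pi_Y + 1/2*pi_Z + 1/10*pi_W + 1/5*pi_U
  pi_Y = 3/10*pi_X + 1/5*pi_Y + 1/10*pi_Z + 1/5*pi_W + 1/10*pi_U
  pi_Z = 1/10*pi_X + 1/10*pi_Y + 1/5*pi_Z + 1/5*pi_W + 1/10*pi_U
  pi_W = 1/10*pi_X + 2/5*pi_Y + 1/10*pi_Z + 1/10*pi_W + 1/10*pi_U
  pi_U = 2/5*pi_X + 1/5*pi_Y + 1/10*pi_Z + 2/5*pi_W + 1/2*pi_U
with normalization: pi_X + pi_Y + pi_Z + pi_W + pi_U = 1.

Using the first 4 balance equations plus normalization, the linear system A*pi = b is:
  [-9/10, 1/10, 1/2, 1/10, 1/5] . pi = 0
  [3/10, -4/5, 1/10, 1/5, 1/10] . pi = 0
  [1/10, 1/10, -4/5, 1/5, 1/10] . pi = 0
  [1/10, 2/5, 1/10, -9/10, 1/10] . pi = 0
  [1, 1, 1, 1, 1] . pi = 1

Solving yields:
  pi_X = 184/981
  pi_Y = 499/2943
  pi_Z = 1129/8829
  pi_W = 148/981
  pi_U = 3215/8829

Verification (pi * P):
  184/981*1/10 + 499/2943*1/10 + 1129/8829*1/2 + 148/981*1/10 + 3215/8829*1/5 = 184/981 = pi_X  (ok)
  184/981*3/10 + 499/2943*1/5 + 1129/8829*1/10 + 148/981*1/5 + 3215/8829*1/10 = 499/2943 = pi_Y  (ok)
  184/981*1/10 + 499/2943*1/10 + 1129/8829*1/5 + 148/981*1/5 + 3215/8829*1/10 = 1129/8829 = pi_Z  (ok)
  184/981*1/10 + 499/2943*2/5 + 1129/8829*1/10 + 148/981*1/10 + 3215/8829*1/10 = 148/981 = pi_W  (ok)
  184/981*2/5 + 499/2943*1/5 + 1129/8829*1/10 + 148/981*2/5 + 3215/8829*1/2 = 3215/8829 = pi_U  (ok)

Answer: 184/981 499/2943 1129/8829 148/981 3215/8829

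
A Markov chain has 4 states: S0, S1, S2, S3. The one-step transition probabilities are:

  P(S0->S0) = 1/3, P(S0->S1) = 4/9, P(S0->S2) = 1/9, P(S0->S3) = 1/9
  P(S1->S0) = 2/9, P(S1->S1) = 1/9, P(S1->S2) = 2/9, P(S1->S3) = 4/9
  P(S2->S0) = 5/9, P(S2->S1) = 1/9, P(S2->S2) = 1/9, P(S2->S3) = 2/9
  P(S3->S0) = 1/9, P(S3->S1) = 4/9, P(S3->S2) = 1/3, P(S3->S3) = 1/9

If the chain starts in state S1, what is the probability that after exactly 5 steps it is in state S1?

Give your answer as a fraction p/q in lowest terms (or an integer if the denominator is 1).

Answer: 1843/6561

Derivation:
Computing P^5 by repeated multiplication:
P^1 =
  S0: [1/3, 4/9, 1/9, 1/9]
  S1: [2/9, 1/9, 2/9, 4/9]
  S2: [5/9, 1/9, 1/9, 2/9]
  S3: [1/9, 4/9, 1/3, 1/9]
P^2 =
  S0: [23/81, 7/27, 5/27, 22/81]
  S1: [22/81, 1/3, 2/9, 14/81]
  S2: [8/27, 10/27, 14/81, 13/81]
  S3: [1/3, 5/27, 5/27, 8/27]
P^3 =
  S0: [208/729, 8/27, 146/729, 53/243]
  S1: [224/729, 7/27, 136/729, 20/81]
  S2: [215/729, 64/243, 137/729, 185/729]
  S3: [70/243, 26/81, 16/81, 47/243]
P^4 =
  S0: [1945/6561, 610/2187, 421/2187, 1523/6561]
  S1: [1910/6561, 647/2187, 142/729, 1432/6561]
  S2: [211/729, 643/2187, 1291/6561, 1442/6561]
  S3: [653/2187, 22/81, 415/2187, 175/729]
P^5 =
  S0: [17333/59049, 1885/6561, 11437/59049, 4438/19683]
  S1: [17434/59049, 1843/6561, 11366/59049, 506/2187]
  S2: [17452/59049, 5528/19683, 11374/59049, 13639/59049]
  S3: [5747/19683, 1907/6561, 1277/6561, 4384/19683]

(P^5)[S1 -> S1] = 1843/6561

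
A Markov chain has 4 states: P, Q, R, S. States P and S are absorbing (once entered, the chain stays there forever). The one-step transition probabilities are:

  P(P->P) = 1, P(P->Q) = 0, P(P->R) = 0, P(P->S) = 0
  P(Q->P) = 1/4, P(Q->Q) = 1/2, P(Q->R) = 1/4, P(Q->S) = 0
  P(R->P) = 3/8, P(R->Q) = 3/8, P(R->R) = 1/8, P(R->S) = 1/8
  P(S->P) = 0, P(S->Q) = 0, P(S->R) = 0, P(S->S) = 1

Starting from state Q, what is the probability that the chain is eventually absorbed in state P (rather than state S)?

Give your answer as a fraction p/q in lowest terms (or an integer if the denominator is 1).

Let a_i = P(absorbed in P | start in state i).
Boundary conditions: a_P = 1, a_S = 0.
For each transient state i, a_i = sum_j P(i->j) * a_j:
  a_Q = 1/4*a_P + 1/2*a_Q + 1/4*a_R + 0*a_S
  a_R = 3/8*a_P + 3/8*a_Q + 1/8*a_R + 1/8*a_S

Substituting a_P = 1 and a_S = 0, rearrange to (I - Q) a = r where r[i] = P(i -> P):
  [1/2, -1/4] . (a_Q, a_R) = 1/4
  [-3/8, 7/8] . (a_Q, a_R) = 3/8

Solving yields:
  a_Q = 10/11
  a_R = 9/11

Starting state is Q, so the absorption probability is a_Q = 10/11.

Answer: 10/11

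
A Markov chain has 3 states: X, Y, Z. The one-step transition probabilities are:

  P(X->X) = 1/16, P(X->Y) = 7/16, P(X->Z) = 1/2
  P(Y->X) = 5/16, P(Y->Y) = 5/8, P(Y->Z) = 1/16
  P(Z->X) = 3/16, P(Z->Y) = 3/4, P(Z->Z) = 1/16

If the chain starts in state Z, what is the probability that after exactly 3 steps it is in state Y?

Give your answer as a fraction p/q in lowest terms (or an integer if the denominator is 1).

Computing P^3 by repeated multiplication:
P^1 =
  X: [1/16, 7/16, 1/2]
  Y: [5/16, 5/8, 1/16]
  Z: [3/16, 3/4, 1/16]
P^2 =
  X: [15/64, 173/256, 23/256]
  Y: [29/128, 147/256, 51/256]
  Z: [33/128, 153/256, 37/256]
P^3 =
  X: [497/2048, 1213/2048, 169/1024]
  Y: [473/2048, 311/512, 331/2048]
  Z: [471/2048, 609/1024, 359/2048]

(P^3)[Z -> Y] = 609/1024

Answer: 609/1024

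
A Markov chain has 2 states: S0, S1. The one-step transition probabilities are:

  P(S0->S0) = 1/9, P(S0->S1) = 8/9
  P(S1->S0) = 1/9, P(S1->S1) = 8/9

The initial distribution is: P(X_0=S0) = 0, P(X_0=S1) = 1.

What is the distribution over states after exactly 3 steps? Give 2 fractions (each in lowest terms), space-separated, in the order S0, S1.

Answer: 1/9 8/9

Derivation:
Propagating the distribution step by step (d_{t+1} = d_t * P):
d_0 = (S0=0, S1=1)
  d_1[S0] = 0*1/9 + 1*1/9 = 1/9
  d_1[S1] = 0*8/9 + 1*8/9 = 8/9
d_1 = (S0=1/9, S1=8/9)
  d_2[S0] = 1/9*1/9 + 8/9*1/9 = 1/9
  d_2[S1] = 1/9*8/9 + 8/9*8/9 = 8/9
d_2 = (S0=1/9, S1=8/9)
  d_3[S0] = 1/9*1/9 + 8/9*1/9 = 1/9
  d_3[S1] = 1/9*8/9 + 8/9*8/9 = 8/9
d_3 = (S0=1/9, S1=8/9)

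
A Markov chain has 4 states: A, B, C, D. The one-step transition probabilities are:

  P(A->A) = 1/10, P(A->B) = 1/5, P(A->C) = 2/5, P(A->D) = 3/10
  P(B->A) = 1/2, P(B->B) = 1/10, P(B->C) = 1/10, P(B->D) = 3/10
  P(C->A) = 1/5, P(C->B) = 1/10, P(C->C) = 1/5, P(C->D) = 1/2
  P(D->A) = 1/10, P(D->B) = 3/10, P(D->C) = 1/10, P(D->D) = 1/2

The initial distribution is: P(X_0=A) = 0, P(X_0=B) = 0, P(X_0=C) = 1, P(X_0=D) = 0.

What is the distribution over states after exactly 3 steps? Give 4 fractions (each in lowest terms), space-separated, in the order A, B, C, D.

Answer: 103/500 51/250 83/500 53/125

Derivation:
Propagating the distribution step by step (d_{t+1} = d_t * P):
d_0 = (A=0, B=0, C=1, D=0)
  d_1[A] = 0*1/10 + 0*1/2 + 1*1/5 + 0*1/10 = 1/5
  d_1[B] = 0*1/5 + 0*1/10 + 1*1/10 + 0*3/10 = 1/10
  d_1[C] = 0*2/5 + 0*1/10 + 1*1/5 + 0*1/10 = 1/5
  d_1[D] = 0*3/10 + 0*3/10 + 1*1/2 + 0*1/2 = 1/2
d_1 = (A=1/5, B=1/10, C=1/5, D=1/2)
  d_2[A] = 1/5*1/10 + 1/10*1/2 + 1/5*1/5 + 1/2*1/10 = 4/25
  d_2[B] = 1/5*1/5 + 1/10*1/10 + 1/5*1/10 + 1/2*3/10 = 11/50
  d_2[C] = 1/5*2/5 + 1/10*1/10 + 1/5*1/5 + 1/2*1/10 = 9/50
  d_2[D] = 1/5*3/10 + 1/10*3/10 + 1/5*1/2 + 1/2*1/2 = 11/25
d_2 = (A=4/25, B=11/50, C=9/50, D=11/25)
  d_3[A] = 4/25*1/10 + 11/50*1/2 + 9/50*1/5 + 11/25*1/10 = 103/500
  d_3[B] = 4/25*1/5 + 11/50*1/10 + 9/50*1/10 + 11/25*3/10 = 51/250
  d_3[C] = 4/25*2/5 + 11/50*1/10 + 9/50*1/5 + 11/25*1/10 = 83/500
  d_3[D] = 4/25*3/10 + 11/50*3/10 + 9/50*1/2 + 11/25*1/2 = 53/125
d_3 = (A=103/500, B=51/250, C=83/500, D=53/125)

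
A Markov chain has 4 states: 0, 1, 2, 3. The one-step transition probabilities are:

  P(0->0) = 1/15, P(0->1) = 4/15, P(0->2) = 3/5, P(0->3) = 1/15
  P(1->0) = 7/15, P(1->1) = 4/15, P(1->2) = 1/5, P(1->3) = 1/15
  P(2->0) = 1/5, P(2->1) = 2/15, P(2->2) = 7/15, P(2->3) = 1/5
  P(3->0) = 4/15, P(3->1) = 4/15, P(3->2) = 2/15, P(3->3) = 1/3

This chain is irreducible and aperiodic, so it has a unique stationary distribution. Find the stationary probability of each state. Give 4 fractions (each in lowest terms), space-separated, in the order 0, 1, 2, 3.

Answer: 22/93 20/93 12/31 5/31

Derivation:
The stationary distribution satisfies pi = pi * P, i.e.:
  pi_0 = 1/15*pi_0 + 7/15*pi_1 + 1/5*pi_2 + 4/15*pi_3
  pi_1 = 4/15*pi_0 + 4/15*pi_1 + 2/15*pi_2 + 4/15*pi_3
  pi_2 = 3/5*pi_0 + 1/5*pi_1 + 7/15*pi_2 + 2/15*pi_3
  pi_3 = 1/15*pi_0 + 1/15*pi_1 + 1/5*pi_2 + 1/3*pi_3
with normalization: pi_0 + pi_1 + pi_2 + pi_3 = 1.

Using the first 3 balance equations plus normalization, the linear system A*pi = b is:
  [-14/15, 7/15, 1/5, 4/15] . pi = 0
  [4/15, -11/15, 2/15, 4/15] . pi = 0
  [3/5, 1/5, -8/15, 2/15] . pi = 0
  [1, 1, 1, 1] . pi = 1

Solving yields:
  pi_0 = 22/93
  pi_1 = 20/93
  pi_2 = 12/31
  pi_3 = 5/31

Verification (pi * P):
  22/93*1/15 + 20/93*7/15 + 12/31*1/5 + 5/31*4/15 = 22/93 = pi_0  (ok)
  22/93*4/15 + 20/93*4/15 + 12/31*2/15 + 5/31*4/15 = 20/93 = pi_1  (ok)
  22/93*3/5 + 20/93*1/5 + 12/31*7/15 + 5/31*2/15 = 12/31 = pi_2  (ok)
  22/93*1/15 + 20/93*1/15 + 12/31*1/5 + 5/31*1/3 = 5/31 = pi_3  (ok)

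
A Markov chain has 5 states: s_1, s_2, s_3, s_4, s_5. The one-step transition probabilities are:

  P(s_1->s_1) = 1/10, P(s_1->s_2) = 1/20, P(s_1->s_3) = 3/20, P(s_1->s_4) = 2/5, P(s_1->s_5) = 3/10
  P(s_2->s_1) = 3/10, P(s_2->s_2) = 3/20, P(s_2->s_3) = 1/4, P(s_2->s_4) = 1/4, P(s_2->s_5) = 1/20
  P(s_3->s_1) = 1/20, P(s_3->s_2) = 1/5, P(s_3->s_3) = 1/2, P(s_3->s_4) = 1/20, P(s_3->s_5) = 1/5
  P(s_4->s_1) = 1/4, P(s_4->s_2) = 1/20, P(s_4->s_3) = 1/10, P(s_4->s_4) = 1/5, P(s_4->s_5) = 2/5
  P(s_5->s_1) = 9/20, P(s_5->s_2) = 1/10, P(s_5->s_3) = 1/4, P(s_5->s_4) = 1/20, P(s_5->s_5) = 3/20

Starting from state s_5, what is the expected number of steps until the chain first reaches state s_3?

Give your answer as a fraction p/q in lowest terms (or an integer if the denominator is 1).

Answer: 30910/5893

Derivation:
Let h_i = expected steps to first reach s_3 from state i.
Boundary: h_s_3 = 0.
First-step equations for the other states:
  h_s_1 = 1 + 1/10*h_s_1 + 1/20*h_s_2 + 3/20*h_s_3 + 2/5*h_s_4 + 3/10*h_s_5
  h_s_2 = 1 + 3/10*h_s_1 + 3/20*h_s_2 + 1/4*h_s_3 + 1/4*h_s_4 + 1/20*h_s_5
  h_s_4 = 1 + 1/4*h_s_1 + 1/20*h_s_2 + 1/10*h_s_3 + 1/5*h_s_4 + 2/5*h_s_5
  h_s_5 = 1 + 9/20*h_s_1 + 1/10*h_s_2 + 1/4*h_s_3 + 1/20*h_s_4 + 3/20*h_s_5

Substituting h_s_3 = 0 and rearranging gives the linear system (I - Q) h = 1:
  [9/10, -1/20, -2/5, -3/10] . (h_s_1, h_s_2, h_s_4, h_s_5) = 1
  [-3/10, 17/20, -1/4, -1/20] . (h_s_1, h_s_2, h_s_4, h_s_5) = 1
  [-1/4, -1/20, 4/5, -2/5] . (h_s_1, h_s_2, h_s_4, h_s_5) = 1
  [-9/20, -1/10, -1/20, 17/20] . (h_s_1, h_s_2, h_s_4, h_s_5) = 1

Solving yields:
  h_s_1 = 34380/5893
  h_s_2 = 94000/17679
  h_s_4 = 106570/17679
  h_s_5 = 30910/5893

Starting state is s_5, so the expected hitting time is h_s_5 = 30910/5893.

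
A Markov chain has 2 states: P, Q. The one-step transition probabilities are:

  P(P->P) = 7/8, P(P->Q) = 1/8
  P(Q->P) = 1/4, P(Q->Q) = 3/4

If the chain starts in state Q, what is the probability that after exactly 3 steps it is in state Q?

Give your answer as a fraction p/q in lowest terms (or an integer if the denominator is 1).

Computing P^3 by repeated multiplication:
P^1 =
  P: [7/8, 1/8]
  Q: [1/4, 3/4]
P^2 =
  P: [51/64, 13/64]
  Q: [13/32, 19/32]
P^3 =
  P: [383/512, 129/512]
  Q: [129/256, 127/256]

(P^3)[Q -> Q] = 127/256

Answer: 127/256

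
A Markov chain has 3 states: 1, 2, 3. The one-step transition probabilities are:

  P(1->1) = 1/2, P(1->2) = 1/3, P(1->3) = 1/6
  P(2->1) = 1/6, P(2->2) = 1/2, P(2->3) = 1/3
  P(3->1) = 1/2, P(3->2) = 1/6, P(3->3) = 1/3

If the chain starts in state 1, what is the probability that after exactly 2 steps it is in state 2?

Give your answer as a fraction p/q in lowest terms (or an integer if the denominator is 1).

Computing P^2 by repeated multiplication:
P^1 =
  1: [1/2, 1/3, 1/6]
  2: [1/6, 1/2, 1/3]
  3: [1/2, 1/6, 1/3]
P^2 =
  1: [7/18, 13/36, 1/4]
  2: [1/3, 13/36, 11/36]
  3: [4/9, 11/36, 1/4]

(P^2)[1 -> 2] = 13/36

Answer: 13/36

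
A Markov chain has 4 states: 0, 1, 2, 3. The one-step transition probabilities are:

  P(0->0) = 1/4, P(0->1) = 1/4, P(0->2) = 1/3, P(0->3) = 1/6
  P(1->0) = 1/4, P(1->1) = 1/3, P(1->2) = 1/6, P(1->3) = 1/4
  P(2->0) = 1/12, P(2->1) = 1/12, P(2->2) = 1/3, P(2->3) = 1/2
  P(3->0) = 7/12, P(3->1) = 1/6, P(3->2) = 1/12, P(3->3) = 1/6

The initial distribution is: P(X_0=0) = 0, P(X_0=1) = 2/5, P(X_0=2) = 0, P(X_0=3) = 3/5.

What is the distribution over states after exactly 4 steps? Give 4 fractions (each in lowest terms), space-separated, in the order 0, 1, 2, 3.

Propagating the distribution step by step (d_{t+1} = d_t * P):
d_0 = (0=0, 1=2/5, 2=0, 3=3/5)
  d_1[0] = 0*1/4 + 2/5*1/4 + 0*1/12 + 3/5*7/12 = 9/20
  d_1[1] = 0*1/4 + 2/5*1/3 + 0*1/12 + 3/5*1/6 = 7/30
  d_1[2] = 0*1/3 + 2/5*1/6 + 0*1/3 + 3/5*1/12 = 7/60
  d_1[3] = 0*1/6 + 2/5*1/4 + 0*1/2 + 3/5*1/6 = 1/5
d_1 = (0=9/20, 1=7/30, 2=7/60, 3=1/5)
  d_2[0] = 9/20*1/4 + 7/30*1/4 + 7/60*1/12 + 1/5*7/12 = 107/360
  d_2[1] = 9/20*1/4 + 7/30*1/3 + 7/60*1/12 + 1/5*1/6 = 7/30
  d_2[2] = 9/20*1/3 + 7/30*1/6 + 7/60*1/3 + 1/5*1/12 = 11/45
  d_2[3] = 9/20*1/6 + 7/30*1/4 + 7/60*1/2 + 1/5*1/6 = 9/40
d_2 = (0=107/360, 1=7/30, 2=11/45, 3=9/40)
  d_3[0] = 107/360*1/4 + 7/30*1/4 + 11/45*1/12 + 9/40*7/12 = 307/1080
  d_3[1] = 107/360*1/4 + 7/30*1/3 + 11/45*1/12 + 9/40*1/6 = 907/4320
  d_3[2] = 107/360*1/3 + 7/30*1/6 + 11/45*1/3 + 9/40*1/12 = 343/1440
  d_3[3] = 107/360*1/6 + 7/30*1/4 + 11/45*1/2 + 9/40*1/6 = 289/1080
d_3 = (0=307/1080, 1=907/4320, 2=343/1440, 3=289/1080)
  d_4[0] = 307/1080*1/4 + 907/4320*1/4 + 343/1440*1/12 + 289/1080*7/12 = 7763/25920
  d_4[1] = 307/1080*1/4 + 907/4320*1/3 + 343/1440*1/12 + 289/1080*1/6 = 3551/17280
  d_4[2] = 307/1080*1/3 + 907/4320*1/6 + 343/1440*1/3 + 289/1080*1/12 = 5999/25920
  d_4[3] = 307/1080*1/6 + 907/4320*1/4 + 343/1440*1/2 + 289/1080*1/6 = 13663/51840
d_4 = (0=7763/25920, 1=3551/17280, 2=5999/25920, 3=13663/51840)

Answer: 7763/25920 3551/17280 5999/25920 13663/51840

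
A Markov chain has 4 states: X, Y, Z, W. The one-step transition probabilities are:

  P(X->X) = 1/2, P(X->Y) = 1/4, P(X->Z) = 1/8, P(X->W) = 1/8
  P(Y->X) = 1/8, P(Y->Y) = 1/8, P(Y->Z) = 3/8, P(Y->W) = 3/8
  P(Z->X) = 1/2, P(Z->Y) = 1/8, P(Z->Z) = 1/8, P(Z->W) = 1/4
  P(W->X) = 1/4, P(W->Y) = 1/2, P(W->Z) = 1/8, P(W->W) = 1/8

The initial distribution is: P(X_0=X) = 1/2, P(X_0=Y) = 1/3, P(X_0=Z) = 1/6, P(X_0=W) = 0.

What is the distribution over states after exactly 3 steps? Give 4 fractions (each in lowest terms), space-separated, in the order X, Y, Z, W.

Answer: 1087/3072 755/3072 97/512 27/128

Derivation:
Propagating the distribution step by step (d_{t+1} = d_t * P):
d_0 = (X=1/2, Y=1/3, Z=1/6, W=0)
  d_1[X] = 1/2*1/2 + 1/3*1/8 + 1/6*1/2 + 0*1/4 = 3/8
  d_1[Y] = 1/2*1/4 + 1/3*1/8 + 1/6*1/8 + 0*1/2 = 3/16
  d_1[Z] = 1/2*1/8 + 1/3*3/8 + 1/6*1/8 + 0*1/8 = 5/24
  d_1[W] = 1/2*1/8 + 1/3*3/8 + 1/6*1/4 + 0*1/8 = 11/48
d_1 = (X=3/8, Y=3/16, Z=5/24, W=11/48)
  d_2[X] = 3/8*1/2 + 3/16*1/8 + 5/24*1/2 + 11/48*1/4 = 143/384
  d_2[Y] = 3/8*1/4 + 3/16*1/8 + 5/24*1/8 + 11/48*1/2 = 33/128
  d_2[Z] = 3/8*1/8 + 3/16*3/8 + 5/24*1/8 + 11/48*1/8 = 11/64
  d_2[W] = 3/8*1/8 + 3/16*3/8 + 5/24*1/4 + 11/48*1/8 = 19/96
d_2 = (X=143/384, Y=33/128, Z=11/64, W=19/96)
  d_3[X] = 143/384*1/2 + 33/128*1/8 + 11/64*1/2 + 19/96*1/4 = 1087/3072
  d_3[Y] = 143/384*1/4 + 33/128*1/8 + 11/64*1/8 + 19/96*1/2 = 755/3072
  d_3[Z] = 143/384*1/8 + 33/128*3/8 + 11/64*1/8 + 19/96*1/8 = 97/512
  d_3[W] = 143/384*1/8 + 33/128*3/8 + 11/64*1/4 + 19/96*1/8 = 27/128
d_3 = (X=1087/3072, Y=755/3072, Z=97/512, W=27/128)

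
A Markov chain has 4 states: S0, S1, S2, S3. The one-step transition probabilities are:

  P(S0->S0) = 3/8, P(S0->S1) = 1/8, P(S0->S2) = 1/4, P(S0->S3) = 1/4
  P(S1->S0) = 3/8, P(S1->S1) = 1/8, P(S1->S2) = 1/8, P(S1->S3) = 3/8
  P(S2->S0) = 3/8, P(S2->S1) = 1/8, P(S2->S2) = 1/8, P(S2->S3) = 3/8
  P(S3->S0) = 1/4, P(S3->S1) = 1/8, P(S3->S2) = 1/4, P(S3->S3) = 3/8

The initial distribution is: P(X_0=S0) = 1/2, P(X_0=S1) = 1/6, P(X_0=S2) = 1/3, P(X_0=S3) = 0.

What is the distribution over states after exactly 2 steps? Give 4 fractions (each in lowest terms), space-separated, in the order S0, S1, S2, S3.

Answer: 43/128 1/8 27/128 21/64

Derivation:
Propagating the distribution step by step (d_{t+1} = d_t * P):
d_0 = (S0=1/2, S1=1/6, S2=1/3, S3=0)
  d_1[S0] = 1/2*3/8 + 1/6*3/8 + 1/3*3/8 + 0*1/4 = 3/8
  d_1[S1] = 1/2*1/8 + 1/6*1/8 + 1/3*1/8 + 0*1/8 = 1/8
  d_1[S2] = 1/2*1/4 + 1/6*1/8 + 1/3*1/8 + 0*1/4 = 3/16
  d_1[S3] = 1/2*1/4 + 1/6*3/8 + 1/3*3/8 + 0*3/8 = 5/16
d_1 = (S0=3/8, S1=1/8, S2=3/16, S3=5/16)
  d_2[S0] = 3/8*3/8 + 1/8*3/8 + 3/16*3/8 + 5/16*1/4 = 43/128
  d_2[S1] = 3/8*1/8 + 1/8*1/8 + 3/16*1/8 + 5/16*1/8 = 1/8
  d_2[S2] = 3/8*1/4 + 1/8*1/8 + 3/16*1/8 + 5/16*1/4 = 27/128
  d_2[S3] = 3/8*1/4 + 1/8*3/8 + 3/16*3/8 + 5/16*3/8 = 21/64
d_2 = (S0=43/128, S1=1/8, S2=27/128, S3=21/64)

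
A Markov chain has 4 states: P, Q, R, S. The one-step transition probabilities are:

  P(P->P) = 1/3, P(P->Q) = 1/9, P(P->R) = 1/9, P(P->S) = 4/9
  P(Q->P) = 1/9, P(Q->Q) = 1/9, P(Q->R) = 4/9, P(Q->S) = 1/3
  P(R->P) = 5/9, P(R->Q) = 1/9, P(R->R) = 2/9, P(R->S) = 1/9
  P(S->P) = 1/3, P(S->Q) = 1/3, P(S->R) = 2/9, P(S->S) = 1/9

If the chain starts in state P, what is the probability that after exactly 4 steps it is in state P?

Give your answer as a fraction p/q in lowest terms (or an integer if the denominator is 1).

Computing P^4 by repeated multiplication:
P^1 =
  P: [1/3, 1/9, 1/9, 4/9]
  Q: [1/9, 1/9, 4/9, 1/3]
  R: [5/9, 1/9, 2/9, 1/9]
  S: [1/3, 1/3, 2/9, 1/9]
P^2 =
  P: [1/3, 17/81, 17/81, 20/81]
  Q: [11/27, 5/27, 19/81, 14/81]
  R: [29/81, 11/81, 5/27, 26/81]
  S: [25/81, 11/81, 7/27, 8/27]
P^3 =
  P: [1/3, 121/729, 169/729, 196/729]
  Q: [251/729, 109/729, 53/243, 70/243]
  R: [251/729, 133/729, 155/729, 190/729]
  S: [263/729, 43/243, 53/243, 178/729]
P^4 =
  P: [761/2187, 1121/6561, 1457/6561, 1700/6561]
  Q: [2287/6561, 383/2187, 475/2187, 1700/6561]
  R: [2231/6561, 1109/6561, 491/2187, 1748/6561]
  S: [749/2187, 1085/6561, 1453/6561, 592/2187]

(P^4)[P -> P] = 761/2187

Answer: 761/2187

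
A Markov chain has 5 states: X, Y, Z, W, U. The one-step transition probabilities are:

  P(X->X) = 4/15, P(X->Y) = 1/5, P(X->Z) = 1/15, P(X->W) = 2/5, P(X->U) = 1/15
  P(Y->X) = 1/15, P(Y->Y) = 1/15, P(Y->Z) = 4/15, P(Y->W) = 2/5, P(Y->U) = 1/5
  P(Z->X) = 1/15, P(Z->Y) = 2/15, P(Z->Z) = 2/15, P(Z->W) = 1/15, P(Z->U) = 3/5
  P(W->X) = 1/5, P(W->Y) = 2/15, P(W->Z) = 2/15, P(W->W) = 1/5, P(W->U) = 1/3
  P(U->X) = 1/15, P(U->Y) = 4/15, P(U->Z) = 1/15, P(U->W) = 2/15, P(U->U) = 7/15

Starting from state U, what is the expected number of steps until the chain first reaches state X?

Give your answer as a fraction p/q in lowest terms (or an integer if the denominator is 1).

Answer: 120/11

Derivation:
Let h_i = expected steps to first reach X from state i.
Boundary: h_X = 0.
First-step equations for the other states:
  h_Y = 1 + 1/15*h_X + 1/15*h_Y + 4/15*h_Z + 2/5*h_W + 1/5*h_U
  h_Z = 1 + 1/15*h_X + 2/15*h_Y + 2/15*h_Z + 1/15*h_W + 3/5*h_U
  h_W = 1 + 1/5*h_X + 2/15*h_Y + 2/15*h_Z + 1/5*h_W + 1/3*h_U
  h_U = 1 + 1/15*h_X + 4/15*h_Y + 1/15*h_Z + 2/15*h_W + 7/15*h_U

Substituting h_X = 0 and rearranging gives the linear system (I - Q) h = 1:
  [14/15, -4/15, -2/5, -1/5] . (h_Y, h_Z, h_W, h_U) = 1
  [-2/15, 13/15, -1/15, -3/5] . (h_Y, h_Z, h_W, h_U) = 1
  [-2/15, -2/15, 4/5, -1/3] . (h_Y, h_Z, h_W, h_U) = 1
  [-4/15, -1/15, -2/15, 8/15] . (h_Y, h_Z, h_W, h_U) = 1

Solving yields:
  h_Y = 9095/858
  h_Z = 365/33
  h_W = 1345/143
  h_U = 120/11

Starting state is U, so the expected hitting time is h_U = 120/11.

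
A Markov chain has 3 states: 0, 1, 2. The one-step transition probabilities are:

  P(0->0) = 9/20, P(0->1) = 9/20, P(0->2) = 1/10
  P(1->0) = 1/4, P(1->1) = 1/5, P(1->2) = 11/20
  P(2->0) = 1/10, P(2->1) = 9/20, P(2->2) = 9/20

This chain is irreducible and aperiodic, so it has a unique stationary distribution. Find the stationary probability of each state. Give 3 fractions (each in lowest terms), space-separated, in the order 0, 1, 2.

Answer: 77/325 9/25 131/325

Derivation:
The stationary distribution satisfies pi = pi * P, i.e.:
  pi_0 = 9/20*pi_0 + 1/4*pi_1 + 1/10*pi_2
  pi_1 = 9/20*pi_0 + 1/5*pi_1 + 9/20*pi_2
  pi_2 = 1/10*pi_0 + 11/20*pi_1 + 9/20*pi_2
with normalization: pi_0 + pi_1 + pi_2 = 1.

Using the first 2 balance equations plus normalization, the linear system A*pi = b is:
  [-11/20, 1/4, 1/10] . pi = 0
  [9/20, -4/5, 9/20] . pi = 0
  [1, 1, 1] . pi = 1

Solving yields:
  pi_0 = 77/325
  pi_1 = 9/25
  pi_2 = 131/325

Verification (pi * P):
  77/325*9/20 + 9/25*1/4 + 131/325*1/10 = 77/325 = pi_0  (ok)
  77/325*9/20 + 9/25*1/5 + 131/325*9/20 = 9/25 = pi_1  (ok)
  77/325*1/10 + 9/25*11/20 + 131/325*9/20 = 131/325 = pi_2  (ok)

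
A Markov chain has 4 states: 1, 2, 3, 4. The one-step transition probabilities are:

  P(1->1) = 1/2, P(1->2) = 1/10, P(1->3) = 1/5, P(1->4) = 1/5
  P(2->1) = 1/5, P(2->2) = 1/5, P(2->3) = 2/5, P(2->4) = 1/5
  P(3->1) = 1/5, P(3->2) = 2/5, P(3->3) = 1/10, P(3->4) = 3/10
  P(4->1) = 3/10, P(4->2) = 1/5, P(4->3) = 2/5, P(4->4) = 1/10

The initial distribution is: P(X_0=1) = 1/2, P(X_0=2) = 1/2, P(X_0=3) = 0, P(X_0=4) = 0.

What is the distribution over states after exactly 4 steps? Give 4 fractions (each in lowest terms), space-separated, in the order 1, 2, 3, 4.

Propagating the distribution step by step (d_{t+1} = d_t * P):
d_0 = (1=1/2, 2=1/2, 3=0, 4=0)
  d_1[1] = 1/2*1/2 + 1/2*1/5 + 0*1/5 + 0*3/10 = 7/20
  d_1[2] = 1/2*1/10 + 1/2*1/5 + 0*2/5 + 0*1/5 = 3/20
  d_1[3] = 1/2*1/5 + 1/2*2/5 + 0*1/10 + 0*2/5 = 3/10
  d_1[4] = 1/2*1/5 + 1/2*1/5 + 0*3/10 + 0*1/10 = 1/5
d_1 = (1=7/20, 2=3/20, 3=3/10, 4=1/5)
  d_2[1] = 7/20*1/2 + 3/20*1/5 + 3/10*1/5 + 1/5*3/10 = 13/40
  d_2[2] = 7/20*1/10 + 3/20*1/5 + 3/10*2/5 + 1/5*1/5 = 9/40
  d_2[3] = 7/20*1/5 + 3/20*2/5 + 3/10*1/10 + 1/5*2/5 = 6/25
  d_2[4] = 7/20*1/5 + 3/20*1/5 + 3/10*3/10 + 1/5*1/10 = 21/100
d_2 = (1=13/40, 2=9/40, 3=6/25, 4=21/100)
  d_3[1] = 13/40*1/2 + 9/40*1/5 + 6/25*1/5 + 21/100*3/10 = 637/2000
  d_3[2] = 13/40*1/10 + 9/40*1/5 + 6/25*2/5 + 21/100*1/5 = 431/2000
  d_3[3] = 13/40*1/5 + 9/40*2/5 + 6/25*1/10 + 21/100*2/5 = 263/1000
  d_3[4] = 13/40*1/5 + 9/40*1/5 + 6/25*3/10 + 21/100*1/10 = 203/1000
d_3 = (1=637/2000, 2=431/2000, 3=263/1000, 4=203/1000)
  d_4[1] = 637/2000*1/2 + 431/2000*1/5 + 263/1000*1/5 + 203/1000*3/10 = 6317/20000
  d_4[2] = 637/2000*1/10 + 431/2000*1/5 + 263/1000*2/5 + 203/1000*1/5 = 883/4000
  d_4[3] = 637/2000*1/5 + 431/2000*2/5 + 263/1000*1/10 + 203/1000*2/5 = 1287/5000
  d_4[4] = 637/2000*1/5 + 431/2000*1/5 + 263/1000*3/10 + 203/1000*1/10 = 103/500
d_4 = (1=6317/20000, 2=883/4000, 3=1287/5000, 4=103/500)

Answer: 6317/20000 883/4000 1287/5000 103/500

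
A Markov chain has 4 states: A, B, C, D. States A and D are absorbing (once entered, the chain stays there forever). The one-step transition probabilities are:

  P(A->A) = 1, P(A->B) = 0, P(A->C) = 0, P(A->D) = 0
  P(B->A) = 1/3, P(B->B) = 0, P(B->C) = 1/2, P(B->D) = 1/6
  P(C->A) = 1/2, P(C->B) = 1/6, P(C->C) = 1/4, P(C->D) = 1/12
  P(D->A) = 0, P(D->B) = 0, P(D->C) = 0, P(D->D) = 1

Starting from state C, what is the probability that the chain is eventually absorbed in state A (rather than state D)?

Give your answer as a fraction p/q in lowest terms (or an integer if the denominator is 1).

Let a_i = P(absorbed in A | start in state i).
Boundary conditions: a_A = 1, a_D = 0.
For each transient state i, a_i = sum_j P(i->j) * a_j:
  a_B = 1/3*a_A + 0*a_B + 1/2*a_C + 1/6*a_D
  a_C = 1/2*a_A + 1/6*a_B + 1/4*a_C + 1/12*a_D

Substituting a_A = 1 and a_D = 0, rearrange to (I - Q) a = r where r[i] = P(i -> A):
  [1, -1/2] . (a_B, a_C) = 1/3
  [-1/6, 3/4] . (a_B, a_C) = 1/2

Solving yields:
  a_B = 3/4
  a_C = 5/6

Starting state is C, so the absorption probability is a_C = 5/6.

Answer: 5/6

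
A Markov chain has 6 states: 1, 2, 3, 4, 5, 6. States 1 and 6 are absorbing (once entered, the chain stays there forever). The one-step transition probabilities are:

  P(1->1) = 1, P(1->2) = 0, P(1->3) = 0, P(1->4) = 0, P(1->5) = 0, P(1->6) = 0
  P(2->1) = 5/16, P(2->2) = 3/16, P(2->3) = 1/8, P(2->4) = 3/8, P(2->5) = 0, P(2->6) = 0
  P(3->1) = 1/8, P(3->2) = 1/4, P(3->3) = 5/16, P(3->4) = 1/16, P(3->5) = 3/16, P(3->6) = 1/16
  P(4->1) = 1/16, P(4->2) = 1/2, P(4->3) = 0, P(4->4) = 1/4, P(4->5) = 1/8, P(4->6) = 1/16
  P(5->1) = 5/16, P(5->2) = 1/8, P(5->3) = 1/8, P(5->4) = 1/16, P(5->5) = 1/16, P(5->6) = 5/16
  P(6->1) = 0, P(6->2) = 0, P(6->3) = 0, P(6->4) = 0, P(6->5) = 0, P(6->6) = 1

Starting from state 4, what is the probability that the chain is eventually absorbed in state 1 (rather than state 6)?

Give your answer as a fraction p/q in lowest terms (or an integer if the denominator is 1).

Answer: 719/974

Derivation:
Let a_i = P(absorbed in 1 | start in state i).
Boundary conditions: a_1 = 1, a_6 = 0.
For each transient state i, a_i = sum_j P(i->j) * a_j:
  a_2 = 5/16*a_1 + 3/16*a_2 + 1/8*a_3 + 3/8*a_4 + 0*a_5 + 0*a_6
  a_3 = 1/8*a_1 + 1/4*a_2 + 5/16*a_3 + 1/16*a_4 + 3/16*a_5 + 1/16*a_6
  a_4 = 1/16*a_1 + 1/2*a_2 + 0*a_3 + 1/4*a_4 + 1/8*a_5 + 1/16*a_6
  a_5 = 5/16*a_1 + 1/8*a_2 + 1/8*a_3 + 1/16*a_4 + 1/16*a_5 + 5/16*a_6

Substituting a_1 = 1 and a_6 = 0, rearrange to (I - Q) a = r where r[i] = P(i -> 1):
  [13/16, -1/8, -3/8, 0] . (a_2, a_3, a_4, a_5) = 5/16
  [-1/4, 11/16, -1/16, -3/16] . (a_2, a_3, a_4, a_5) = 1/8
  [-1/2, 0, 3/4, -1/8] . (a_2, a_3, a_4, a_5) = 1/16
  [-1/8, -1/8, -1/16, 15/16] . (a_2, a_3, a_4, a_5) = 5/16

Solving yields:
  a_2 = 1220/1461
  a_3 = 1042/1461
  a_4 = 719/974
  a_5 = 1721/2922

Starting state is 4, so the absorption probability is a_4 = 719/974.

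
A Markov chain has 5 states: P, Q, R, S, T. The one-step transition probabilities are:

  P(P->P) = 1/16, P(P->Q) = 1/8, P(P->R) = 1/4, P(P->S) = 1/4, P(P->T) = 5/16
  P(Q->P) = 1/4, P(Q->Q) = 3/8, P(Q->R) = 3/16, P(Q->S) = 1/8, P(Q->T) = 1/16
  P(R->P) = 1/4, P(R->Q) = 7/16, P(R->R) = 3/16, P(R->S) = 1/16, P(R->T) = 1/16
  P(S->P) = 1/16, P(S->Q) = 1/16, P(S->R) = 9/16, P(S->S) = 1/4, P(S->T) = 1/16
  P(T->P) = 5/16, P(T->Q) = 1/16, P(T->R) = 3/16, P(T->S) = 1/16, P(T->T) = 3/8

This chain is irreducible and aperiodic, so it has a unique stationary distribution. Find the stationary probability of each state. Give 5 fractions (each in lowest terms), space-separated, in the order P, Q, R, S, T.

The stationary distribution satisfies pi = pi * P, i.e.:
  pi_P = 1/16*pi_P + 1/4*pi_Q + 1/4*pi_R + 1/16*pi_S + 5/16*pi_T
  pi_Q = 1/8*pi_P + 3/8*pi_Q + 7/16*pi_R + 1/16*pi_S + 1/16*pi_T
  pi_R = 1/4*pi_P + 3/16*pi_Q + 3/16*pi_R + 9/16*pi_S + 3/16*pi_T
  pi_S = 1/4*pi_P + 1/8*pi_Q + 1/16*pi_R + 1/4*pi_S + 1/16*pi_T
  pi_T = 5/16*pi_P + 1/16*pi_Q + 1/16*pi_R + 1/16*pi_S + 3/8*pi_T
with normalization: pi_P + pi_Q + pi_R + pi_S + pi_T = 1.

Using the first 4 balance equations plus normalization, the linear system A*pi = b is:
  [-15/16, 1/4, 1/4, 1/16, 5/16] . pi = 0
  [1/8, -5/8, 7/16, 1/16, 1/16] . pi = 0
  [1/4, 3/16, -13/16, 9/16, 3/16] . pi = 0
  [1/4, 1/8, 1/16, -3/4, 1/16] . pi = 0
  [1, 1, 1, 1, 1] . pi = 1

Solving yields:
  pi_P = 9441/47981
  pi_Q = 11836/47981
  pi_R = 12129/47981
  pi_S = 6780/47981
  pi_T = 7795/47981

Verification (pi * P):
  9441/47981*1/16 + 11836/47981*1/4 + 12129/47981*1/4 + 6780/47981*1/16 + 7795/47981*5/16 = 9441/47981 = pi_P  (ok)
  9441/47981*1/8 + 11836/47981*3/8 + 12129/47981*7/16 + 6780/47981*1/16 + 7795/47981*1/16 = 11836/47981 = pi_Q  (ok)
  9441/47981*1/4 + 11836/47981*3/16 + 12129/47981*3/16 + 6780/47981*9/16 + 7795/47981*3/16 = 12129/47981 = pi_R  (ok)
  9441/47981*1/4 + 11836/47981*1/8 + 12129/47981*1/16 + 6780/47981*1/4 + 7795/47981*1/16 = 6780/47981 = pi_S  (ok)
  9441/47981*5/16 + 11836/47981*1/16 + 12129/47981*1/16 + 6780/47981*1/16 + 7795/47981*3/8 = 7795/47981 = pi_T  (ok)

Answer: 9441/47981 11836/47981 12129/47981 6780/47981 7795/47981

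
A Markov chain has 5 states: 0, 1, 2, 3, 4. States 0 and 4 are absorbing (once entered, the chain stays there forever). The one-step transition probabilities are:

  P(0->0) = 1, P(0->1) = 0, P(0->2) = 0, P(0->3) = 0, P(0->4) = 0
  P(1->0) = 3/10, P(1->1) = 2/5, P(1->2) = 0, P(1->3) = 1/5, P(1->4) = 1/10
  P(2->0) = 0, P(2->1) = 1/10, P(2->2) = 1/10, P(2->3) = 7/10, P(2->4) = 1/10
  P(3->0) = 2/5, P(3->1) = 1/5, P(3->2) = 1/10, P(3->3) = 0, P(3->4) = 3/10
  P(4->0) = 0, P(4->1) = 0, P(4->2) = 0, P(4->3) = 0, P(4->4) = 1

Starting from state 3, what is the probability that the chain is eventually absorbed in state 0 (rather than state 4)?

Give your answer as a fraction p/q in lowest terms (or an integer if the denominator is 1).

Answer: 273/460

Derivation:
Let a_i = P(absorbed in 0 | start in state i).
Boundary conditions: a_0 = 1, a_4 = 0.
For each transient state i, a_i = sum_j P(i->j) * a_j:
  a_1 = 3/10*a_0 + 2/5*a_1 + 0*a_2 + 1/5*a_3 + 1/10*a_4
  a_2 = 0*a_0 + 1/10*a_1 + 1/10*a_2 + 7/10*a_3 + 1/10*a_4
  a_3 = 2/5*a_0 + 1/5*a_1 + 1/10*a_2 + 0*a_3 + 3/10*a_4

Substituting a_0 = 1 and a_4 = 0, rearrange to (I - Q) a = r where r[i] = P(i -> 0):
  [3/5, 0, -1/5] . (a_1, a_2, a_3) = 3/10
  [-1/10, 9/10, -7/10] . (a_1, a_2, a_3) = 0
  [-1/5, -1/10, 1] . (a_1, a_2, a_3) = 2/5

Solving yields:
  a_1 = 321/460
  a_2 = 62/115
  a_3 = 273/460

Starting state is 3, so the absorption probability is a_3 = 273/460.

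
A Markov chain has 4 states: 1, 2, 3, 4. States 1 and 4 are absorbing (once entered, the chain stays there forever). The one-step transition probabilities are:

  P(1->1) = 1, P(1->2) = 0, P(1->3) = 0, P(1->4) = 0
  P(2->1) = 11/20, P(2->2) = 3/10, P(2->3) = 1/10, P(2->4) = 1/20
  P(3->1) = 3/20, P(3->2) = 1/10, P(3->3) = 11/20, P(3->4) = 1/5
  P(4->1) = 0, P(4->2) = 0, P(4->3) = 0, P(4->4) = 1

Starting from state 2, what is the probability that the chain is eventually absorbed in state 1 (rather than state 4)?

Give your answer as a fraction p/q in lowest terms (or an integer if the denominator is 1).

Answer: 105/122

Derivation:
Let a_i = P(absorbed in 1 | start in state i).
Boundary conditions: a_1 = 1, a_4 = 0.
For each transient state i, a_i = sum_j P(i->j) * a_j:
  a_2 = 11/20*a_1 + 3/10*a_2 + 1/10*a_3 + 1/20*a_4
  a_3 = 3/20*a_1 + 1/10*a_2 + 11/20*a_3 + 1/5*a_4

Substituting a_1 = 1 and a_4 = 0, rearrange to (I - Q) a = r where r[i] = P(i -> 1):
  [7/10, -1/10] . (a_2, a_3) = 11/20
  [-1/10, 9/20] . (a_2, a_3) = 3/20

Solving yields:
  a_2 = 105/122
  a_3 = 32/61

Starting state is 2, so the absorption probability is a_2 = 105/122.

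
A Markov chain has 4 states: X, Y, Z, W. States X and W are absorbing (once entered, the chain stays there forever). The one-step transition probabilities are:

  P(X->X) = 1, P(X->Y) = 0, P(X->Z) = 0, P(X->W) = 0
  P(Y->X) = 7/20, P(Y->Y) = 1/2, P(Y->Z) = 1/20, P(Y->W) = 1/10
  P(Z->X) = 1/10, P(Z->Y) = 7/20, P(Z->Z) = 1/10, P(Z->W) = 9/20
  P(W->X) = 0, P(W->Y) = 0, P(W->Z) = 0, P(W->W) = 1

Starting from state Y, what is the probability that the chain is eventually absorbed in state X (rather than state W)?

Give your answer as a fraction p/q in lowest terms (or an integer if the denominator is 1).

Let a_i = P(absorbed in X | start in state i).
Boundary conditions: a_X = 1, a_W = 0.
For each transient state i, a_i = sum_j P(i->j) * a_j:
  a_Y = 7/20*a_X + 1/2*a_Y + 1/20*a_Z + 1/10*a_W
  a_Z = 1/10*a_X + 7/20*a_Y + 1/10*a_Z + 9/20*a_W

Substituting a_X = 1 and a_W = 0, rearrange to (I - Q) a = r where r[i] = P(i -> X):
  [1/2, -1/20] . (a_Y, a_Z) = 7/20
  [-7/20, 9/10] . (a_Y, a_Z) = 1/10

Solving yields:
  a_Y = 128/173
  a_Z = 69/173

Starting state is Y, so the absorption probability is a_Y = 128/173.

Answer: 128/173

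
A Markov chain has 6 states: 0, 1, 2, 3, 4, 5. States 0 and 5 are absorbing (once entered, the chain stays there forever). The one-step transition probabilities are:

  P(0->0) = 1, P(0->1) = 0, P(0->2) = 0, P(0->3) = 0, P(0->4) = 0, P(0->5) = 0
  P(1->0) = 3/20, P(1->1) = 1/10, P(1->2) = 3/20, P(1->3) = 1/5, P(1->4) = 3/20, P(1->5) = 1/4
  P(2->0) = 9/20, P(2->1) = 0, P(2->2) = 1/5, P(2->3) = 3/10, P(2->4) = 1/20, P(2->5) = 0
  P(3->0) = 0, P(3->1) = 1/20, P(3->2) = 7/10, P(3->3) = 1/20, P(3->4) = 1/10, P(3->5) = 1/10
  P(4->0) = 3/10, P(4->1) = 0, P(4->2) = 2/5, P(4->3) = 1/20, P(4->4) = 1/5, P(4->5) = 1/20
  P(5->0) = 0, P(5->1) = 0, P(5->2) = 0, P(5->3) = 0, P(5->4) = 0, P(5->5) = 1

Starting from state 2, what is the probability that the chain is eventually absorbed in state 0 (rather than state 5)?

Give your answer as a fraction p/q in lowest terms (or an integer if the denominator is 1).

Answer: 52044/56593

Derivation:
Let a_i = P(absorbed in 0 | start in state i).
Boundary conditions: a_0 = 1, a_5 = 0.
For each transient state i, a_i = sum_j P(i->j) * a_j:
  a_1 = 3/20*a_0 + 1/10*a_1 + 3/20*a_2 + 1/5*a_3 + 3/20*a_4 + 1/4*a_5
  a_2 = 9/20*a_0 + 0*a_1 + 1/5*a_2 + 3/10*a_3 + 1/20*a_4 + 0*a_5
  a_3 = 0*a_0 + 1/20*a_1 + 7/10*a_2 + 1/20*a_3 + 1/10*a_4 + 1/10*a_5
  a_4 = 3/10*a_0 + 0*a_1 + 2/5*a_2 + 1/20*a_3 + 1/5*a_4 + 1/20*a_5

Substituting a_0 = 1 and a_5 = 0, rearrange to (I - Q) a = r where r[i] = P(i -> 0):
  [9/10, -3/20, -1/5, -3/20] . (a_1, a_2, a_3, a_4) = 3/20
  [0, 4/5, -3/10, -1/20] . (a_1, a_2, a_3, a_4) = 9/20
  [-1/20, -7/10, 19/20, -1/10] . (a_1, a_2, a_3, a_4) = 0
  [0, -2/5, -1/20, 4/5] . (a_1, a_2, a_3, a_4) = 3/10

Solving yields:
  a_1 = 36576/56593
  a_2 = 52044/56593
  a_3 = 45546/56593
  a_4 = 50091/56593

Starting state is 2, so the absorption probability is a_2 = 52044/56593.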